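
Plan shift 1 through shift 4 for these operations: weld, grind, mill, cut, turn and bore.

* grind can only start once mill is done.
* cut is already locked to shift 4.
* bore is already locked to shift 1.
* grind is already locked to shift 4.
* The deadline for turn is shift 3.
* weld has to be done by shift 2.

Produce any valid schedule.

bore=shift 1, turn=shift 1, grind=shift 4, mill=shift 1, weld=shift 1, cut=shift 4

Checking: mill(shift 1) before grind(shift 4); bore=shift 1 in [shift 1,shift 1]; cut=shift 4 in [shift 4,shift 4]; weld=shift 1 in [shift 1,shift 2]; turn=shift 1 in [shift 1,shift 3]; grind=shift 4 in [shift 4,shift 4].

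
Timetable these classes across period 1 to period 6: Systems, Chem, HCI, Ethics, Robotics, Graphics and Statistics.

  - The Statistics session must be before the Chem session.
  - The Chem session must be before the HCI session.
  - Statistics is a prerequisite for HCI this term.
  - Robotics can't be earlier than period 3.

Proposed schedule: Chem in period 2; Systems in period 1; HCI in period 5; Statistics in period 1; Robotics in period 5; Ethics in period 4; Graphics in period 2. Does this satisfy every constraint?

The Chem session must be before the HCI session — holds.
Robotics can't be earlier than period 3 — holds.
The Statistics session must be before the Chem session — holds.
Statistics is a prerequisite for HCI this term — holds.

Yes, all constraints hold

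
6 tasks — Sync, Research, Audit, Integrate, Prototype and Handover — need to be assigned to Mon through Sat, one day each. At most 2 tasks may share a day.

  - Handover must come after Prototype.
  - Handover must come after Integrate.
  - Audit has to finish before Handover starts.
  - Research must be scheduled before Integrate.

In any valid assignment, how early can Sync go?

Mon

Sync at Mon is achievable: Sync=Mon; Research=Mon; Integrate=Tue; Audit=Tue; Prototype=Wed; Handover=Thu.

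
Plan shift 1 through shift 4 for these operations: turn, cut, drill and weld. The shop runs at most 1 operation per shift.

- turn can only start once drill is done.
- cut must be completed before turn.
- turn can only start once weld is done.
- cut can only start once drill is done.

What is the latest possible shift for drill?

shift 2

Downstream work caps drill at shift 2.
drill at shift 2 is achievable: weld in shift 1; cut in shift 3; drill in shift 2; turn in shift 4.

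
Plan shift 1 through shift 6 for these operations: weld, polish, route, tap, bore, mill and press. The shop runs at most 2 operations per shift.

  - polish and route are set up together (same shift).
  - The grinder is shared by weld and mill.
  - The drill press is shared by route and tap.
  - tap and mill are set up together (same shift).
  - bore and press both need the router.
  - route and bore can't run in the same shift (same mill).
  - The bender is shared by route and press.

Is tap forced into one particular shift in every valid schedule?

tap can be shift 1 (e.g. route in shift 3; bore in shift 2; press in shift 4; weld in shift 2; mill in shift 1; polish in shift 3; tap in shift 1) or shift 2 (e.g. polish -> shift 3; bore -> shift 1; weld -> shift 1; route -> shift 3; press -> shift 4; tap -> shift 2; mill -> shift 2).

No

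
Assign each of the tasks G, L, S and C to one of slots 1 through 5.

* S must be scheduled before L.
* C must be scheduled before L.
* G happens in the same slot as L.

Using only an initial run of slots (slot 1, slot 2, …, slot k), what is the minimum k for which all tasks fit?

2

The precedence chain requires at least 2 distinct slots.
2 works (last occupied slot: 2): for example G -> 2, L -> 2, C -> 1, S -> 1.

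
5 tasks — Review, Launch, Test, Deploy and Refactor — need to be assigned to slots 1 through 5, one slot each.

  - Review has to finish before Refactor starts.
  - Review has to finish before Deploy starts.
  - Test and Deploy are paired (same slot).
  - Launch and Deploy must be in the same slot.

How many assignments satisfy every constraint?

30

Splitting on Review: it can be 1 (16), 2 (9), 3 (4), 4 (1). Listing each branch's schedules as (Launch, Test, Deploy, Refactor):
Review=1: (2,2,2,2) (2,2,2,3) (2,2,2,4) (2,2,2,5) (3,3,3,2) (3,3,3,3) (3,3,3,4) (3,3,3,5) (4,4,4,2) (4,4,4,3) (4,4,4,4) (4,4,4,5) (5,5,5,2) (5,5,5,3) (5,5,5,4) (5,5,5,5) — 16.
Review=2: (3,3,3,3) (3,3,3,4) (3,3,3,5) (4,4,4,3) (4,4,4,4) (4,4,4,5) (5,5,5,3) (5,5,5,4) (5,5,5,5) — 9.
Review=3: (4,4,4,4) (4,4,4,5) (5,5,5,4) (5,5,5,5) — 4.
Review=4: (5,5,5,5) — 1.
Summing: 16 + 9 + 4 + 1 = 30.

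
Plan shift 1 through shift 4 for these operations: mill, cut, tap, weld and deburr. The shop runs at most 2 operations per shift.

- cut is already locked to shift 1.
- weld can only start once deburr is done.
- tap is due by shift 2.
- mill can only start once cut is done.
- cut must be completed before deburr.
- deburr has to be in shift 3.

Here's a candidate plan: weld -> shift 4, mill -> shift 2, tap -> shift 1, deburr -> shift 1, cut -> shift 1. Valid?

cut is already locked to shift 1 — holds.
mill can only start once cut is done — holds.
The shop runs at most 2 operations per shift — violated.
weld can only start once deburr is done — holds.
deburr has to be in shift 3 — violated.
cut must be completed before deburr — violated.
tap is due by shift 2 — holds.

No. The shop runs at most 2 operations per shift is not satisfied.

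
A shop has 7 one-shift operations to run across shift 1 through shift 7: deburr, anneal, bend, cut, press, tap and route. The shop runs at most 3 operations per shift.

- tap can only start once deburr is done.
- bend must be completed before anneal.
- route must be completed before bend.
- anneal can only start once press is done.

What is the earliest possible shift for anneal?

shift 3

Precedence pushes anneal to at least shift 3.
anneal at shift 3 is achievable: route=shift 1, anneal=shift 3, tap=shift 2, deburr=shift 1, press=shift 1, bend=shift 2, cut=shift 2.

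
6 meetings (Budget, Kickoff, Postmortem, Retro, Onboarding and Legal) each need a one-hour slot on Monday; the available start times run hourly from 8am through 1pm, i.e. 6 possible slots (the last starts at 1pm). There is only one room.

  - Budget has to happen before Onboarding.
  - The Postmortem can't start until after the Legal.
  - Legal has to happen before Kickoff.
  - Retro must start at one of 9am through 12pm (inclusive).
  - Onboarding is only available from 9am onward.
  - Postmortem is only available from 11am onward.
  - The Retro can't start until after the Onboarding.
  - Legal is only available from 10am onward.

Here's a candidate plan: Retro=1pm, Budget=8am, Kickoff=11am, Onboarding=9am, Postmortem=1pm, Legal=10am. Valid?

No. Retro must start at one of 9am through 12pm (inclusive) is not satisfied.

The Retro can't start until after the Onboarding — holds.
The Postmortem can't start until after the Legal — holds.
Retro must start at one of 9am through 12pm (inclusive) — violated.
Legal is only available from 10am onward — holds.
Postmortem is only available from 11am onward — holds.
Legal has to happen before Kickoff — holds.
There is only one room — violated.
Onboarding is only available from 9am onward — holds.
Budget has to happen before Onboarding — holds.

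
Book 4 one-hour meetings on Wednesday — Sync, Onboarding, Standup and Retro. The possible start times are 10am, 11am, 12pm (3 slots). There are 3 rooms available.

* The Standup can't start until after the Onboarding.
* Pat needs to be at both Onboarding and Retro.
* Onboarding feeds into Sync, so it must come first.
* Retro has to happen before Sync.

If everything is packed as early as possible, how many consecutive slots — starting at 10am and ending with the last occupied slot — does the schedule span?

3

The precedence chain requires at least 2 distinct slots.
With at most 3 per slot and 4 meetings, at least 2 slots are needed.
Could 2 slots be enough, i.e. nothing placed later than 11am? No: Sync must come after Onboarding (at 10am or later) → {11am}; Onboarding must come before Sync (at 11am or earlier) → {10am}; Retro must come before Sync (at 11am or earlier) → {10am}; Retro can't share with Onboarding (10am) → nothing is left.
So 2 slots is not enough.
3 works (last occupied slot: 12pm): for example Retro in 11am, Sync in 12pm, Standup in 11am, Onboarding in 10am.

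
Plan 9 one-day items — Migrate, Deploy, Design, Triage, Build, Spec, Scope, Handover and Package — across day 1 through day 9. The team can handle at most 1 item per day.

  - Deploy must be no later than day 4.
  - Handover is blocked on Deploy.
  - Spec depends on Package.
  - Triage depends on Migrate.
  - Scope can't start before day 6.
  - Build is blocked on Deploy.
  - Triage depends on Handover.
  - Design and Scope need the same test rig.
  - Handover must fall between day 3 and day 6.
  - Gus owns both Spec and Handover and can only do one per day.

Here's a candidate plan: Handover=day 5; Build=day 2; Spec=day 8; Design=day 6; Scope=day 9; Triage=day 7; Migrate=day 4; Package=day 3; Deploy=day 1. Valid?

Yes, all constraints hold

The team can handle at most 1 item per day — holds.
Triage depends on Handover — holds.
Handover must fall between day 3 and day 6 — holds.
Spec depends on Package — holds.
Scope can't start before day 6 — holds.
Triage depends on Migrate — holds.
Design and Scope need the same test rig — holds.
Handover is blocked on Deploy — holds.
Deploy must be no later than day 4 — holds.
Build is blocked on Deploy — holds.
Gus owns both Spec and Handover and can only do one per day — holds.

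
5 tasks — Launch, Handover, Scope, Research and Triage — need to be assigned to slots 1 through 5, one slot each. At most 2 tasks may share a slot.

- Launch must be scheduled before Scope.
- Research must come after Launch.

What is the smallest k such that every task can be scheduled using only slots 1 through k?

3 slots

The precedence chain requires at least 2 distinct slots.
With at most 2 per slot and 5 tasks, at least 3 slots are needed.
3 works (last occupied slot: 3): for example Research -> 2, Scope -> 2, Launch -> 1, Handover -> 1, Triage -> 3.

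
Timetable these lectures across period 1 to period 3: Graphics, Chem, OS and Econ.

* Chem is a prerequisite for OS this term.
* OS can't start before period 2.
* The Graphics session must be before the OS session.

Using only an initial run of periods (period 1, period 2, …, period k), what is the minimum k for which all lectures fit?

The precedence chain requires at least 2 distinct periods.
2 works (last occupied period: period 2): for example Chem -> period 1, Graphics -> period 1, Econ -> period 1, OS -> period 2.

2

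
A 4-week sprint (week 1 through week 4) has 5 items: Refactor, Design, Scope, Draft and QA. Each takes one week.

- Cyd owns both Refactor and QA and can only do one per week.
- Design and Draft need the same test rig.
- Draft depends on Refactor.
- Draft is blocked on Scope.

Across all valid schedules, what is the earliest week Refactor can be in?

Downstream work caps Refactor at week 3.
Refactor at week 1 is achievable: QA -> week 2, Draft -> week 2, Scope -> week 1, Design -> week 1, Refactor -> week 1.

week 1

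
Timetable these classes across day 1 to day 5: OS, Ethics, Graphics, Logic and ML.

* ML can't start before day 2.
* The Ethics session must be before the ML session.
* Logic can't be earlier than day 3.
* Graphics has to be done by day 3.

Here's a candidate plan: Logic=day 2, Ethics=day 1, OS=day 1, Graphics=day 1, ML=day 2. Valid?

Invalid. Logic can't be earlier than day 3.

The Ethics session must be before the ML session — holds.
Graphics has to be done by day 3 — holds.
Logic can't be earlier than day 3 — violated.
ML can't start before day 2 — holds.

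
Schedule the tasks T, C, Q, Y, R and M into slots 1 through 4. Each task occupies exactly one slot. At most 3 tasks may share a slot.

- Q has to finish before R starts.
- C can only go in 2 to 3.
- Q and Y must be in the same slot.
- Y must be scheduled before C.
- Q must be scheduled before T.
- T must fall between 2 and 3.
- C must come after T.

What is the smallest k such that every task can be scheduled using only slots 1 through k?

The precedence chain requires at least 3 distinct slots.
With at most 3 per slot and 6 tasks, at least 2 slots are needed.
3 works (last occupied slot: 3): for example R=2; T=2; Q=1; M=1; Y=1; C=3.

3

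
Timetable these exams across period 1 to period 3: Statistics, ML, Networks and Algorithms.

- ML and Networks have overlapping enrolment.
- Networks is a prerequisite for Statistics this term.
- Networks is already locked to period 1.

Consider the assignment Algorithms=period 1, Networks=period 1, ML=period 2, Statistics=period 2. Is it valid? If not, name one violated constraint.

Yes, all constraints hold

Networks is a prerequisite for Statistics this term — holds.
ML and Networks have overlapping enrolment — holds.
Networks is already locked to period 1 — holds.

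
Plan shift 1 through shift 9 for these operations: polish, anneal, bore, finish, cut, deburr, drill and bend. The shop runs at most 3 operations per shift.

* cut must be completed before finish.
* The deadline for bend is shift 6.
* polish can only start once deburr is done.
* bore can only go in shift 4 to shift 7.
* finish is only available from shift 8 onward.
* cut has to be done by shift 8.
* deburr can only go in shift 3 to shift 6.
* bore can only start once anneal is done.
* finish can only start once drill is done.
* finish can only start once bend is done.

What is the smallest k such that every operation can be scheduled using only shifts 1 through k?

The precedence chain requires at least 2 distinct shifts.
With at most 3 per shift and 8 operations, at least 3 shifts are needed.
finish can't be placed before shift 8, so the schedule must run through at least shift 8.
8 works (last occupied shift: shift 8): for example drill in shift 2, polish in shift 4, anneal in shift 1, cut in shift 1, bore in shift 4, finish in shift 8, deburr in shift 3, bend in shift 1.

8 shifts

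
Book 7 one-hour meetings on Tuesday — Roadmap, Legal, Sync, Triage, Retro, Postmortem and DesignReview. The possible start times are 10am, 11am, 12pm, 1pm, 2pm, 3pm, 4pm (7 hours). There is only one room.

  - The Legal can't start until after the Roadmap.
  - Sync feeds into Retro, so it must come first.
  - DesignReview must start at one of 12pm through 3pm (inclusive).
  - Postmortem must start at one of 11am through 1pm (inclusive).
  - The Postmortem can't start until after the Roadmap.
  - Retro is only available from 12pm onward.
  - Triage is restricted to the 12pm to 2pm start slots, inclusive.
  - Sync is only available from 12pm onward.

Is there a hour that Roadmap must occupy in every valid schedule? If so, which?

Downstream work caps Roadmap at 12pm.
So Roadmap is pinned to 10am.

10am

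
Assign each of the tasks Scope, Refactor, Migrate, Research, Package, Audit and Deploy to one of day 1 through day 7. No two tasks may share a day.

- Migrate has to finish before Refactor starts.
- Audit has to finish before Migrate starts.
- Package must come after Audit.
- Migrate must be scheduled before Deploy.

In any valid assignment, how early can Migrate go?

day 2

Precedence pushes Migrate to at least day 2; downstream work caps Migrate at day 6.
Migrate at day 2 is achievable: Migrate -> day 2, Package -> day 4, Deploy -> day 5, Audit -> day 1, Refactor -> day 3, Research -> day 7, Scope -> day 6.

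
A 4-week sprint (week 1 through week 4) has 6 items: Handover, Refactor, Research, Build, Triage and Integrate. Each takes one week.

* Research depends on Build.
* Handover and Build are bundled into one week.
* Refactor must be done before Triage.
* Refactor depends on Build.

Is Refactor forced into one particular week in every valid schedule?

No

Refactor can be week 2 (e.g. Build -> week 1, Research -> week 2, Handover -> week 1, Integrate -> week 1, Triage -> week 3, Refactor -> week 2) or week 3 (e.g. Research in week 2, Integrate in week 1, Refactor in week 3, Triage in week 4, Build in week 1, Handover in week 1).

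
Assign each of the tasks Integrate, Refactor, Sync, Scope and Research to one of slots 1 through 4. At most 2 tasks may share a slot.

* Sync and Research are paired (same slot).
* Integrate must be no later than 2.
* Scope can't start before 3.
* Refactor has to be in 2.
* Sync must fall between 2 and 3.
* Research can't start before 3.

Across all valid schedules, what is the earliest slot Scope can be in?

4

Scope is available from 3.
Scope at 4 is achievable: Refactor=2, Integrate=1, Scope=4, Sync=3, Research=3.
Nothing earlier works — the capacity limit rule out every slot before 4.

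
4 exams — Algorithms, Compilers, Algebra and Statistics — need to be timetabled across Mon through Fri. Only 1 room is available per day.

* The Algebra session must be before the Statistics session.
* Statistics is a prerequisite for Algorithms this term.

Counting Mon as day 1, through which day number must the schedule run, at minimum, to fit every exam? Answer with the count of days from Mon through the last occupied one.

The precedence chain requires at least 3 distinct days.
With at most 1 per day and 4 exams, at least 4 days are needed.
4 works (last occupied day: Thu): for example Statistics=Tue, Algorithms=Wed, Algebra=Mon, Compilers=Thu.

4 days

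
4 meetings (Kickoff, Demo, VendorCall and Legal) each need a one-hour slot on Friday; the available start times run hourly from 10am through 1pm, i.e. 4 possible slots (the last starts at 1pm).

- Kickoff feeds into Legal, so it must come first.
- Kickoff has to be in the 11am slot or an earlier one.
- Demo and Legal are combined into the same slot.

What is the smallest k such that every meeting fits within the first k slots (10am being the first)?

The precedence chain requires at least 2 distinct slots.
2 works (last occupied slot: 11am): for example Demo -> 11am, Kickoff -> 10am, Legal -> 11am, VendorCall -> 10am.

2 slots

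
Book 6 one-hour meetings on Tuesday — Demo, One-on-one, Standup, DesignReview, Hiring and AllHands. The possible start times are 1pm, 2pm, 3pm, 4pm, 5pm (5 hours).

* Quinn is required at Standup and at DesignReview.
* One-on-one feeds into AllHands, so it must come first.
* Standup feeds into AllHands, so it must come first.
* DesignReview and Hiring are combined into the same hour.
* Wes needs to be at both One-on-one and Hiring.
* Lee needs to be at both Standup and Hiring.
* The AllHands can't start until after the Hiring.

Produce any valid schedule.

AllHands -> 3pm, DesignReview -> 2pm, Demo -> 1pm, Standup -> 1pm, One-on-one -> 1pm, Hiring -> 2pm

Checking: Hiring(2pm) before AllHands(3pm); One-on-one(1pm) before AllHands(3pm); Standup(1pm) before AllHands(3pm); Standup(1pm) != DesignReview(2pm); One-on-one(1pm) != Hiring(2pm); Standup(1pm) != Hiring(2pm); DesignReview = Hiring = 2pm.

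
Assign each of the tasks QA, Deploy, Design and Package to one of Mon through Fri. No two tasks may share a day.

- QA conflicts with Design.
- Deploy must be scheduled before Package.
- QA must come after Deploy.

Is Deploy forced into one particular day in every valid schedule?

Deploy can be Mon (e.g. Package=Wed, Deploy=Mon, Design=Thu, QA=Tue) or Tue (e.g. Design=Mon; Deploy=Tue; Package=Thu; QA=Wed).

No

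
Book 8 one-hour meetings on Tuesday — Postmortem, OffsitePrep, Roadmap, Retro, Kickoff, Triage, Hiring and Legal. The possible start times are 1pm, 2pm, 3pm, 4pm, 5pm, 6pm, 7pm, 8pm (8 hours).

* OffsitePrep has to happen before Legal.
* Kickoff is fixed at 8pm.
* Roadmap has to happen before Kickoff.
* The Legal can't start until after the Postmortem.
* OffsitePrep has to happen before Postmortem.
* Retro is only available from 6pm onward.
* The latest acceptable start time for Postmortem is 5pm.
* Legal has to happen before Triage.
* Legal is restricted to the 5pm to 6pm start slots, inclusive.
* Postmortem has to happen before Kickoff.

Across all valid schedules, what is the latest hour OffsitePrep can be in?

4pm

Downstream work caps OffsitePrep at 4pm.
OffsitePrep at 4pm is achievable: Retro -> 6pm, Roadmap -> 1pm, Hiring -> 1pm, OffsitePrep -> 4pm, Kickoff -> 8pm, Postmortem -> 5pm, Triage -> 7pm, Legal -> 6pm.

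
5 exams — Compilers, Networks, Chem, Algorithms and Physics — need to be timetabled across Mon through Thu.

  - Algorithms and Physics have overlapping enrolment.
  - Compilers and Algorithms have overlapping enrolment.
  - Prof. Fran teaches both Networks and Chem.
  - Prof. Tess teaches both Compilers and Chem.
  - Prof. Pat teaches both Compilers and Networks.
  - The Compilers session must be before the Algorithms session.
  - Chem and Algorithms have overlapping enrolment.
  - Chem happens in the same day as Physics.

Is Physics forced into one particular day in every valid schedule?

No

Physics can be Mon (e.g. Chem=Mon, Physics=Mon, Compilers=Tue, Networks=Wed, Algorithms=Wed) or Tue (e.g. Chem in Tue; Networks in Wed; Physics in Tue; Algorithms in Wed; Compilers in Mon).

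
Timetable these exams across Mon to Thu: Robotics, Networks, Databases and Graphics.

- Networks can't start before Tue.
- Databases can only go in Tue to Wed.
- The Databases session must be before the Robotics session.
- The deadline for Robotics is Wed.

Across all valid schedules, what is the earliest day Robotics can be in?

Precedence pushes Robotics to at least Wed; Robotics's own window allows nothing later than Wed.
Robotics at Wed is achievable: Networks -> Tue, Graphics -> Mon, Robotics -> Wed, Databases -> Tue.

Wed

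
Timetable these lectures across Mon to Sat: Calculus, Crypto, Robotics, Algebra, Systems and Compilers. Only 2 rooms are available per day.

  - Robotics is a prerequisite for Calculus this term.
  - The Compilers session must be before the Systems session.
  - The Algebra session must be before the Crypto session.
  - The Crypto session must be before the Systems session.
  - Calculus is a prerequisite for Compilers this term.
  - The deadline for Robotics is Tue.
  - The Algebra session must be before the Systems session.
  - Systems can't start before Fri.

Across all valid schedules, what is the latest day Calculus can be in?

Thu

Precedence pushes Calculus to at least Tue; downstream work caps Calculus at Thu.
Calculus at Thu is achievable: Systems=Sat, Compilers=Fri, Algebra=Mon, Calculus=Thu, Crypto=Tue, Robotics=Mon.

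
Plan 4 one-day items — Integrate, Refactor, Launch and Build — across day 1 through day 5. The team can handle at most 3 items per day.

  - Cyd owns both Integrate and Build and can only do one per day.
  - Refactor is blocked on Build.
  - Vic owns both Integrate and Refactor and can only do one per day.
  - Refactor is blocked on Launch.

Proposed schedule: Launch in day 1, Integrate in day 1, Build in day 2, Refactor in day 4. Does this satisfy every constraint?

Refactor is blocked on Build — holds.
Vic owns both Integrate and Refactor and can only do one per day — holds.
The team can handle at most 3 items per day — holds.
Cyd owns both Integrate and Build and can only do one per day — holds.
Refactor is blocked on Launch — holds.

Yes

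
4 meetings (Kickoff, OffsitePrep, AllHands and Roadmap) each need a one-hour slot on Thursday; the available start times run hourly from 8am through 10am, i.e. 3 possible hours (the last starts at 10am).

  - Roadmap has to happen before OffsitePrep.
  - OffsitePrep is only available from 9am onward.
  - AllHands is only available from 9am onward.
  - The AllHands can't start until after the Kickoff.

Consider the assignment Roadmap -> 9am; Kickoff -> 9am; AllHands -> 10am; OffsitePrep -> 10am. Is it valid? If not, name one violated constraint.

AllHands is only available from 9am onward — holds.
The AllHands can't start until after the Kickoff — holds.
OffsitePrep is only available from 9am onward — holds.
Roadmap has to happen before OffsitePrep — holds.

Yes, all constraints hold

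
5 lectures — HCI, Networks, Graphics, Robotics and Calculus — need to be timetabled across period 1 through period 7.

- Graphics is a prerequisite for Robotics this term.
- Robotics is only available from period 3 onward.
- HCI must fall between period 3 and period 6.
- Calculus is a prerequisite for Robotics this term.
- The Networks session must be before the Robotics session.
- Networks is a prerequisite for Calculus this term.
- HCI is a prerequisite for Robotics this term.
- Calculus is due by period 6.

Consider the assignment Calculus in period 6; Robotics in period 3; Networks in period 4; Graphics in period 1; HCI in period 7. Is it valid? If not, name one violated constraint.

Networks is a prerequisite for Calculus this term — holds.
Calculus is due by period 6 — holds.
The Networks session must be before the Robotics session — violated.
HCI must fall between period 3 and period 6 — violated.
Robotics is only available from period 3 onward — holds.
HCI is a prerequisite for Robotics this term — violated.
Calculus is a prerequisite for Robotics this term — violated.
Graphics is a prerequisite for Robotics this term — holds.

No — it violates: HCI is a prerequisite for Robotics this term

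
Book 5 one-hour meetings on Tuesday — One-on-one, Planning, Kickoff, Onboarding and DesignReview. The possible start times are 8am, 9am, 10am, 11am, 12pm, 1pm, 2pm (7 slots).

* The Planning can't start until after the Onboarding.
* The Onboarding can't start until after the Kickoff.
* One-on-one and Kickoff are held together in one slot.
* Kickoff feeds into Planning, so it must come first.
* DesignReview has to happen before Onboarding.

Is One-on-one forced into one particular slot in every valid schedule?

No

One-on-one can be 8am (e.g. One-on-one -> 8am; Kickoff -> 8am; Onboarding -> 9am; Planning -> 10am; DesignReview -> 8am) or 9am (e.g. One-on-one=9am, Onboarding=10am, Planning=11am, Kickoff=9am, DesignReview=8am).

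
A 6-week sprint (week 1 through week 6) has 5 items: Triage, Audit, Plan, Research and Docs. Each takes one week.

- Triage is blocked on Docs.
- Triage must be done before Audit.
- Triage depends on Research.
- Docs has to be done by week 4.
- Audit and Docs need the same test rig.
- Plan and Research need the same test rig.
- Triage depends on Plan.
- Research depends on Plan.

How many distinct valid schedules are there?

48

Splitting on Triage: it can be week 3 (6), week 4 (18), week 5 (24). Listing each branch's schedules as (Audit, Plan, Research, Docs) by week number:
Triage=week 3: (4,1,2,1) (4,1,2,2) (5,1,2,1) (5,1,2,2) (6,1,2,1) (6,1,2,2) — 6.
Triage=week 4: (5,1,2,1) (5,1,2,2) (5,1,2,3) (5,1,3,1) (5,1,3,2) (5,1,3,3) (5,2,3,1) (5,2,3,2) (5,2,3,3) (6,1,2,1) (6,1,2,2) (6,1,2,3) (6,1,3,1) (6,1,3,2) (6,1,3,3) (6,2,3,1) (6,2,3,2) (6,2,3,3) — 18.
Triage=week 5: (6,1,2,1) (6,1,2,2) (6,1,2,3) (6,1,2,4) (6,1,3,1) (6,1,3,2) (6,1,3,3) (6,1,3,4) (6,1,4,1) (6,1,4,2) (6,1,4,3) (6,1,4,4) (6,2,3,1) (6,2,3,2) (6,2,3,3) (6,2,3,4) (6,2,4,1) (6,2,4,2) (6,2,4,3) (6,2,4,4) (6,3,4,1) (6,3,4,2) (6,3,4,3) (6,3,4,4) — 24.
Summing: 6 + 18 + 24 = 48.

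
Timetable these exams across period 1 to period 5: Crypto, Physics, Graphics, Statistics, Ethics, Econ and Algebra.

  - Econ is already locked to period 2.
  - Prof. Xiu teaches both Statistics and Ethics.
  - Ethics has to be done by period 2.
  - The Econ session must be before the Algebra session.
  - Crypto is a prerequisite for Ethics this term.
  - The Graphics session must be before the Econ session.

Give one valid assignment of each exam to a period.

Statistics in period 1, Physics in period 1, Graphics in period 1, Ethics in period 2, Crypto in period 1, Algebra in period 3, Econ in period 2

Checking: Crypto(period 1) before Ethics(period 2); Graphics(period 1) before Econ(period 2); Econ(period 2) before Algebra(period 3); Statistics(period 1) != Ethics(period 2); Econ=period 2 in [period 2,period 2]; Ethics=period 2 in [period 1,period 2].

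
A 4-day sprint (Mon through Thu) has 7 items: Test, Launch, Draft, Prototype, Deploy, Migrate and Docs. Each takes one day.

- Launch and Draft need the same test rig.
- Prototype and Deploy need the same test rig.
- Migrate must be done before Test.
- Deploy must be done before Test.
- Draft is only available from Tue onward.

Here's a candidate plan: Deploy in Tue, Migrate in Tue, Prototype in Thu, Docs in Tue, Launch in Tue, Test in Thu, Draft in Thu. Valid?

Valid

Launch and Draft need the same test rig — holds.
Deploy must be done before Test — holds.
Prototype and Deploy need the same test rig — holds.
Draft is only available from Tue onward — holds.
Migrate must be done before Test — holds.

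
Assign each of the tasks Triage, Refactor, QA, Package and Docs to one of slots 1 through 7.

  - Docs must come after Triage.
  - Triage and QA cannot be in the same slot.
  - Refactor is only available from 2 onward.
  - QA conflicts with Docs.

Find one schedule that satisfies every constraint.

QA in 3; Triage in 1; Refactor in 2; Docs in 2; Package in 1

Checking: Triage(1) before Docs(2); Triage(1) != QA(3); QA(3) != Docs(2); Refactor=2 in [2,7].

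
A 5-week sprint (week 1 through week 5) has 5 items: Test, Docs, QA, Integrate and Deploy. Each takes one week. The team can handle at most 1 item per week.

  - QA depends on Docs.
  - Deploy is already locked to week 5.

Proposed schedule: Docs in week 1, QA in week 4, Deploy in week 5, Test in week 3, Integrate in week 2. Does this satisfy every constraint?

Yes, all constraints hold

QA depends on Docs — holds.
The team can handle at most 1 item per week — holds.
Deploy is already locked to week 5 — holds.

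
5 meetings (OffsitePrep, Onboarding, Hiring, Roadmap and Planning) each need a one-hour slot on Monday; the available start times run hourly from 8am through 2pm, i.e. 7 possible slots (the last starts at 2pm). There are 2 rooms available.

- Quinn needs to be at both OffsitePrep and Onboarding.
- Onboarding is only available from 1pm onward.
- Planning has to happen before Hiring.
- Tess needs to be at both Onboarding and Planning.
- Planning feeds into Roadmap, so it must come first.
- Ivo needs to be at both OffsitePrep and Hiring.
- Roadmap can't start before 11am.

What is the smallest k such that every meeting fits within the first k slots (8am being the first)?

The precedence chain requires at least 2 distinct slots.
With at most 2 per slot and 5 meetings, at least 3 slots are needed.
Onboarding can't be placed before 1pm — that is slot 6 counting from 8am — so the schedule must run through at least 6 slots.
6 works (last occupied slot: 1pm): for example OffsitePrep -> 8am; Hiring -> 9am; Roadmap -> 11am; Onboarding -> 1pm; Planning -> 8am.

6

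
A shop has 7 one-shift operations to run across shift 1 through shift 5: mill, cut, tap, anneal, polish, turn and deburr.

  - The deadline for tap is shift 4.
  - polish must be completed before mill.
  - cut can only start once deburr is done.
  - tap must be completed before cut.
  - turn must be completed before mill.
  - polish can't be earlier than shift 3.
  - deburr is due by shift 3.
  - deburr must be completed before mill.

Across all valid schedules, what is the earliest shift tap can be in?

Tap's own window allows nothing later than shift 4.
tap at shift 1 is achievable: polish in shift 3; cut in shift 2; turn in shift 1; deburr in shift 1; anneal in shift 1; tap in shift 1; mill in shift 4.

shift 1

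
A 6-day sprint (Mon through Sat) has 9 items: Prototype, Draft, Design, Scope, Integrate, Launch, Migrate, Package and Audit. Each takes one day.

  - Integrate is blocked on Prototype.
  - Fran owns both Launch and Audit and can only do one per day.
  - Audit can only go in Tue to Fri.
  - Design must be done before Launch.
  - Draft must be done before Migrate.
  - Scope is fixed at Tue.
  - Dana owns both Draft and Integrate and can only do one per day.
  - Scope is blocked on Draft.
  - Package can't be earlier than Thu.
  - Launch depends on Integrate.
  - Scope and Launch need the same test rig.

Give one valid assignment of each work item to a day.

Launch=Wed; Package=Thu; Scope=Tue; Migrate=Tue; Prototype=Mon; Audit=Tue; Design=Mon; Integrate=Tue; Draft=Mon

Checking: Prototype(Mon) before Integrate(Tue); Integrate(Tue) before Launch(Wed); Design(Mon) before Launch(Wed); Draft(Mon) before Scope(Tue); Draft(Mon) before Migrate(Tue); Scope(Tue) != Launch(Wed); Launch(Wed) != Audit(Tue); Draft(Mon) != Integrate(Tue); Package=Thu in [Thu,Sat]; Audit=Tue in [Tue,Fri]; Scope=Tue in [Tue,Tue].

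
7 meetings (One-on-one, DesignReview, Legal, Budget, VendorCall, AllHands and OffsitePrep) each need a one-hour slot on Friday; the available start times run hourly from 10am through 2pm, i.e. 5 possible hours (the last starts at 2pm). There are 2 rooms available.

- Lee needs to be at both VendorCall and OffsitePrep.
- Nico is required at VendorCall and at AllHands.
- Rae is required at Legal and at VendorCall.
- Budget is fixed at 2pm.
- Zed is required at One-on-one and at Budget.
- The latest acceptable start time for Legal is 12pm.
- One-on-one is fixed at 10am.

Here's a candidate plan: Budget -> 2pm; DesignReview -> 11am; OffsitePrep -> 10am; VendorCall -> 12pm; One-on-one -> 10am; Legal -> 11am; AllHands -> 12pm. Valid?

No. Nico is required at VendorCall and at AllHands is not satisfied.

Nico is required at VendorCall and at AllHands — violated.
There are 2 rooms available — holds.
Zed is required at One-on-one and at Budget — holds.
Rae is required at Legal and at VendorCall — holds.
Budget is fixed at 2pm — holds.
The latest acceptable start time for Legal is 12pm — holds.
One-on-one is fixed at 10am — holds.
Lee needs to be at both VendorCall and OffsitePrep — holds.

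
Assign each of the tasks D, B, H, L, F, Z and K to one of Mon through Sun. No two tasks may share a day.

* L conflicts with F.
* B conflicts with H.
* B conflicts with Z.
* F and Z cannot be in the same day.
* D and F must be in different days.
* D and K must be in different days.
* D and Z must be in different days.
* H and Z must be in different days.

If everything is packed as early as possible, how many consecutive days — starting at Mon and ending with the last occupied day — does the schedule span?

With at most 1 per day and 7 tasks, at least 7 days are needed.
7 works (last occupied day: Sun): for example B -> Tue, K -> Sun, F -> Fri, Z -> Sat, D -> Mon, H -> Wed, L -> Thu.

7 days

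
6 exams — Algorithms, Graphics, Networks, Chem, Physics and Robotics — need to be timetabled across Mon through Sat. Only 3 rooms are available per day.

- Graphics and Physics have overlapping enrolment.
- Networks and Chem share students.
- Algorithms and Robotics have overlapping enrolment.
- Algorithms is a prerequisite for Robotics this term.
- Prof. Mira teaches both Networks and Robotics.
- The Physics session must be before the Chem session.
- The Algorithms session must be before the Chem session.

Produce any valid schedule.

Graphics=Tue, Robotics=Tue, Physics=Mon, Networks=Mon, Chem=Tue, Algorithms=Mon

Checking: Algorithms(Mon) before Chem(Tue); Physics(Mon) before Chem(Tue); Algorithms(Mon) before Robotics(Tue); Algorithms(Mon) != Robotics(Tue); Networks(Mon) != Robotics(Tue); Graphics(Tue) != Physics(Mon); Networks(Mon) != Chem(Tue); max 3 per day (cap 3).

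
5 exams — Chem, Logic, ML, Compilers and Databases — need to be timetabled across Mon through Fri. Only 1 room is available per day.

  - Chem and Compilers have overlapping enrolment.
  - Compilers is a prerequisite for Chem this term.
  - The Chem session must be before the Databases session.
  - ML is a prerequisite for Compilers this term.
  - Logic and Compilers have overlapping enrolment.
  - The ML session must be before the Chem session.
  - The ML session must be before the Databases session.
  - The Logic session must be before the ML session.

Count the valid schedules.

1

Enumerating: Chem in Thu, Logic in Mon, ML in Tue, Databases in Fri, Compilers in Wed.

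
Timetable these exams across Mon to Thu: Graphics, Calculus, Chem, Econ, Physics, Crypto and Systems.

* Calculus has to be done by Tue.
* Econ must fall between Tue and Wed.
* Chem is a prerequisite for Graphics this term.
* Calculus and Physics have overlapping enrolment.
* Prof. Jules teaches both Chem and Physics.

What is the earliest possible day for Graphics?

Tue

Precedence pushes Graphics to at least Tue.
Graphics at Tue is achievable: Crypto -> Mon, Chem -> Mon, Systems -> Mon, Physics -> Tue, Graphics -> Tue, Econ -> Tue, Calculus -> Mon.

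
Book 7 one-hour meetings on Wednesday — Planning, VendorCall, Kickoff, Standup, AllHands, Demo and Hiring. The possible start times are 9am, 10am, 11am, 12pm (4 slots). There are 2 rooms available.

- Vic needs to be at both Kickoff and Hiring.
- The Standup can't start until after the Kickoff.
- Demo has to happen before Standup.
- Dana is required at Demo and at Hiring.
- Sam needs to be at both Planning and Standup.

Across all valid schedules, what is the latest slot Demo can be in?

Downstream work caps Demo at 11am.
Demo at 11am is achievable: AllHands -> 10am, Standup -> 12pm, VendorCall -> 10am, Kickoff -> 9am, Demo -> 11am, Planning -> 9am, Hiring -> 12pm.

11am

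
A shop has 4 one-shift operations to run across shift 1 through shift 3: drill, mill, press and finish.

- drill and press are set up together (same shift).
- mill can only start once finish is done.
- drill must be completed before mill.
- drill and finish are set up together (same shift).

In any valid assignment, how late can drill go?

Downstream work caps drill at shift 2.
drill at shift 2 is achievable: finish -> shift 2; mill -> shift 3; press -> shift 2; drill -> shift 2.

shift 2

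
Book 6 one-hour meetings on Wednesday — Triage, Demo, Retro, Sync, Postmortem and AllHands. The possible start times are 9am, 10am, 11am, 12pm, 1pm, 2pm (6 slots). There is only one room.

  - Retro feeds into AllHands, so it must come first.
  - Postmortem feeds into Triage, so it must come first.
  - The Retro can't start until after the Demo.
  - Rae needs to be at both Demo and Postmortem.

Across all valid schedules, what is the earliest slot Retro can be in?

Precedence pushes Retro to at least 10am; downstream work caps Retro at 1pm.
Retro at 10am is achievable: Postmortem in 11am; Retro in 10am; AllHands in 1pm; Sync in 2pm; Triage in 12pm; Demo in 9am.

10am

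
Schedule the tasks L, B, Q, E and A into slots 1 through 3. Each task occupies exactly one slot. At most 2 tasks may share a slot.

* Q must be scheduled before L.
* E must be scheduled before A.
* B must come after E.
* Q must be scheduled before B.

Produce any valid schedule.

E=1, B=2, L=2, Q=1, A=3

Checking: E(1) before B(2); Q(1) before L(2); Q(1) before B(2); E(1) before A(3); max 2 per slot (cap 2).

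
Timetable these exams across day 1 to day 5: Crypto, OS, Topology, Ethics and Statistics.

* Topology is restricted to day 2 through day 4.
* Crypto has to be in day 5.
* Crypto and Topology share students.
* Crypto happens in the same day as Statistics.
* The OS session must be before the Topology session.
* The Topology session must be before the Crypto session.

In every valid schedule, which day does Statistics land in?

day 5

Statistics must be in the same day as Crypto, which can't be before day 5, so Statistics is at least day 5.
So Statistics is pinned to day 5.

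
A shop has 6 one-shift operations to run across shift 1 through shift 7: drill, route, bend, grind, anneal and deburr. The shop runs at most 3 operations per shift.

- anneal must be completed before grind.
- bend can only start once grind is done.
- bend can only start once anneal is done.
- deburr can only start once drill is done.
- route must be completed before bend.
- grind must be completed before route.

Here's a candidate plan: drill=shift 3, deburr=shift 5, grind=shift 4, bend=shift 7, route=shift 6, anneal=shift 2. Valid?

The shop runs at most 3 operations per shift — holds.
deburr can only start once drill is done — holds.
grind must be completed before route — holds.
anneal must be completed before grind — holds.
bend can only start once anneal is done — holds.
route must be completed before bend — holds.
bend can only start once grind is done — holds.

Yes, all constraints hold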